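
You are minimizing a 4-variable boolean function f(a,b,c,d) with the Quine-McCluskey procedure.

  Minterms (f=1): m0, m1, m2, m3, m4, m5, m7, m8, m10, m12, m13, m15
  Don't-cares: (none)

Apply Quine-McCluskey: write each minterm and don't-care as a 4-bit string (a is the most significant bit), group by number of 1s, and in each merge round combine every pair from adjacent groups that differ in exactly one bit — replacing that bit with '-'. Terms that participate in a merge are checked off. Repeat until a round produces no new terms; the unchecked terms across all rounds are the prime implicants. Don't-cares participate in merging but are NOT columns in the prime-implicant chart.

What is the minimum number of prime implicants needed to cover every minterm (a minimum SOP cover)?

Round 0: 0000✓ 0001✓ 0010✓ 0011✓ 0100✓ 0101✓ 0111✓ 1000✓ 1010✓ 1100✓ 1101✓ 1111✓
Round 1: -000✓ -010✓ -100✓ -101✓ -111✓ 0-00✓ 0-01✓ 0-11✓ 00-0✓ 00-1✓ 000-✓ 001-✓ 01-1✓ 010-✓ 1-00✓ 10-0✓ 11-1✓ 110-✓
Round 2: --00 -0-0 -1-1 -10- 0--1 0-0- 00--
PIs = {--00, -0-0, -1-1, -10-, 0--1, 0-0-, 00--}
Coverage chart:
  m0: --00,-0-0,0-0-,00--
  m1: 0--1,0-0-,00--
  m2: -0-0,00--
  m3: 0--1,00--
  m4: --00,-10-,0-0-
  m5: -1-1,-10-,0--1,0-0-
  m7: -1-1,0--1
  m8: --00,-0-0
  m10: -0-0 ←essential
  m12: --00,-10-
  m13: -1-1,-10-
  m15: -1-1 ←essential
Essential: -0-0, -1-1
Petrick residual → --00, 0--1
Min cover (4 terms): c'd' + b'd' + bd + a'd

4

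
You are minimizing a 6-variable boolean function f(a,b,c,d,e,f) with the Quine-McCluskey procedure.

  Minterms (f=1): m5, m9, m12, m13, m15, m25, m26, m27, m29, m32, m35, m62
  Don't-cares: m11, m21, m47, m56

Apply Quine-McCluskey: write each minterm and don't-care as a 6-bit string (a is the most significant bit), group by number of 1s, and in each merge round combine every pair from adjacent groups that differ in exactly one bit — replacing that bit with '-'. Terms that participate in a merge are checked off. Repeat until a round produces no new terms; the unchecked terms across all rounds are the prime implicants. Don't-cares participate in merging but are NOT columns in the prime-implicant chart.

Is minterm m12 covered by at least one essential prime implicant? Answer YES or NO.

YES

size-2^0 implicants → 000101(✓)  001001(✓)  001011(✓)  001100(✓)  001101(✓)  001111(✓)  010101(✓)  011001(✓)  011010(✓)  011011(✓)  011101(✓)  100000  100011  101111(✓)  111000  111110
size-2^1 implicants → -01111  0-0101(✓)  0-1001(✓)  0-1011(✓)  0-1101(✓)  00-101(✓)  001-01(✓)  001-11(✓)  0010-1(✓)  0011-1(✓)  00110-  01-101(✓)  011-01(✓)  0110-1(✓)  01101-
size-2^2 implicants → 0--101  0-1-01  0-10-1  001--1
Unchecked terms (primes): -01111, 0--101, 0-1-01, 0-10-1, 001--1, 00110-, 01101-, 100000, 100011, 111000, 111110
Minterm coverage:
  m5 ⊆ 0--101 [E]
  m9 ⊆ 0-1-01,0-10-1,001--1
  m12 ⊆ 00110- [E]
  m13 ⊆ 0--101,0-1-01,001--1,00110-
  m15 ⊆ -01111,001--1
  m25 ⊆ 0-1-01,0-10-1
  m26 ⊆ 01101- [E]
  m27 ⊆ 0-10-1,01101-
  m29 ⊆ 0--101,0-1-01
  m32 ⊆ 100000 [E]
  m35 ⊆ 100011 [E]
  m62 ⊆ 111110 [E]
E = {0--101, 00110-, 01101-, 100000, 100011, 111110}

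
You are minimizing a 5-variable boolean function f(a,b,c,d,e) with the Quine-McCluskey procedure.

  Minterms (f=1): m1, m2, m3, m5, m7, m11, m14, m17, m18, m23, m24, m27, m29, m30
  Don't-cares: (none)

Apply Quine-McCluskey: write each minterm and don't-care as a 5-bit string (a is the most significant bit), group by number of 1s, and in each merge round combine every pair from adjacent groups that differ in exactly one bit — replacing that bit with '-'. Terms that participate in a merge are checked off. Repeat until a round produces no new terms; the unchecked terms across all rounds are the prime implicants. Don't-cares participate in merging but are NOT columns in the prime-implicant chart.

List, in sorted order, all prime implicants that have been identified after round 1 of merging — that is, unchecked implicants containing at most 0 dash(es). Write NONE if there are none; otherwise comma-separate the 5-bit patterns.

size-2^0 implicants → 00001(✓)  00010(✓)  00011(✓)  00101(✓)  00111(✓)  01011(✓)  01110(✓)  10001(✓)  10010(✓)  10111(✓)  11000  11011(✓)  11101  11110(✓)
size-2^1 implicants → -0001  -0010  -0111  -1011  -1110  0-011  00-01(✓)  00-11(✓)  000-1(✓)  0001-  001-1(✓)
size-2^2 implicants → 00--1
Unchecked terms (primes): -0001, -0010, -0111, -1011, -1110, 0-011, 00--1, 0001-, 11000, 11101

11000, 11101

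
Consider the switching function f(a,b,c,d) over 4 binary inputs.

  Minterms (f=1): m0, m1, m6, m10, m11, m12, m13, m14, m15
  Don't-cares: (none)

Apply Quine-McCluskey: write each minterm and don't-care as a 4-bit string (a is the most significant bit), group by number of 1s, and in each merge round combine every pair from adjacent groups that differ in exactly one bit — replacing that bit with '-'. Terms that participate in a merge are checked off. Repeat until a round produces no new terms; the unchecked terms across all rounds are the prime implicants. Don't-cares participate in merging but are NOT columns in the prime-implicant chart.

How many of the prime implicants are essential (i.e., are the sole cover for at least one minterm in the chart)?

4

Round 0: 0000✓ 0001✓ 0110✓ 1010✓ 1011✓ 1100✓ 1101✓ 1110✓ 1111✓
Round 1: -110 000- 1-10✓ 1-11✓ 101-✓ 11-0✓ 11-1✓ 110-✓ 111-✓
Round 2: 1-1- 11--
PIs = {-110, 000-, 1-1-, 11--}
Coverage chart:
  m0: 000- ←essential
  m1: 000- ←essential
  m6: -110 ←essential
  m10: 1-1- ←essential
  m11: 1-1- ←essential
  m12: 11-- ←essential
  m13: 11-- ←essential
  m14: -110,1-1-,11--
  m15: 1-1-,11--
Essential: -110, 000-, 1-1-, 11--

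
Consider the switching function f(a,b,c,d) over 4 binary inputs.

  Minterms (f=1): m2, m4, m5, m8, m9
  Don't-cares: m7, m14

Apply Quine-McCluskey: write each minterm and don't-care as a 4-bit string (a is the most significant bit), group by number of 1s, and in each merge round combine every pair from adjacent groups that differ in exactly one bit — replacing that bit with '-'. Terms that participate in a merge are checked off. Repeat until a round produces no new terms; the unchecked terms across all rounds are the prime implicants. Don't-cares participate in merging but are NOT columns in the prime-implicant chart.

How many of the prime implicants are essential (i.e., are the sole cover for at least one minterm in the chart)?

[col 0] 0010, 0100*, 0101*, 0111*, 1000*, 1001*, 1110
[col 1] 01-1, 010-, 100-
Prime implicants: 0010, 01-1, 010-, 100-, 1110
PI chart (minterm → PIs covering it):
  2 | 0010  (sole → essential)
  4 | 010-  (sole → essential)
  5 | 01-1,010-
  8 | 100-  (sole → essential)
  9 | 100-  (sole → essential)
Essential prime implicants: 0010, 010-, 100-

3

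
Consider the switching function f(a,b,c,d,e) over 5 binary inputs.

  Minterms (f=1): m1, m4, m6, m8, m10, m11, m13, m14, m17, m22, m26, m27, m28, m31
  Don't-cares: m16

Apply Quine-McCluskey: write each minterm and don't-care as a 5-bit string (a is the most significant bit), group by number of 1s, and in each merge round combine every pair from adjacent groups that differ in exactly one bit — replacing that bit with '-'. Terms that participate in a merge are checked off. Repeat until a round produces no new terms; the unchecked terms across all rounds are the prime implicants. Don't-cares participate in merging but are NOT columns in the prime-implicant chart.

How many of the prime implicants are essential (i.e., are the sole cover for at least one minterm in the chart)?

Round 0: 00001✓ 00100✓ 00110✓ 01000✓ 01010✓ 01011✓ 01101 01110✓ 10000✓ 10001✓ 10110✓ 11010✓ 11011✓ 11100 11111✓
Round 1: -0001 -0110 -1010✓ -1011✓ 0-110 001-0 01-10 010-0 0101-✓ 1000- 11-11 1101-✓
Round 2: -101-
PIs = {-0001, -0110, -101-, 0-110, 001-0, 01-10, 010-0, 01101, 1000-, 11-11, 11100}
Coverage chart:
  m1: -0001 ←essential
  m4: 001-0 ←essential
  m6: -0110,0-110,001-0
  m8: 010-0 ←essential
  m10: -101-,01-10,010-0
  m11: -101- ←essential
  m13: 01101 ←essential
  m14: 0-110,01-10
  m17: -0001,1000-
  m22: -0110 ←essential
  m26: -101- ←essential
  m27: -101-,11-11
  m28: 11100 ←essential
  m31: 11-11 ←essential
Essential: -0001, -0110, -101-, 001-0, 010-0, 01101, 11-11, 11100

8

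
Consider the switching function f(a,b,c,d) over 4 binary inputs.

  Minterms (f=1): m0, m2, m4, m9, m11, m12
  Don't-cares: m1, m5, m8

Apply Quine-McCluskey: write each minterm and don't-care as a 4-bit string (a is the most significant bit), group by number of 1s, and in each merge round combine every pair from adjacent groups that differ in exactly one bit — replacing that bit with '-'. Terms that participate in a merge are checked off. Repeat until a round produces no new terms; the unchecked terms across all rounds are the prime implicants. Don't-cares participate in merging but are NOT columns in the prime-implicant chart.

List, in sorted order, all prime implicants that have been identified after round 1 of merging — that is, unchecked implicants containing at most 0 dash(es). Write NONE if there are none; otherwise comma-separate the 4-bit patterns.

NONE

size-2^0 implicants → 0000(✓)  0001(✓)  0010(✓)  0100(✓)  0101(✓)  1000(✓)  1001(✓)  1011(✓)  1100(✓)
size-2^1 implicants → -000(✓)  -001(✓)  -100(✓)  0-00(✓)  0-01(✓)  00-0  000-(✓)  010-(✓)  1-00(✓)  10-1  100-(✓)
size-2^2 implicants → --00  -00-  0-0-
Unchecked terms (primes): --00, -00-, 0-0-, 00-0, 10-1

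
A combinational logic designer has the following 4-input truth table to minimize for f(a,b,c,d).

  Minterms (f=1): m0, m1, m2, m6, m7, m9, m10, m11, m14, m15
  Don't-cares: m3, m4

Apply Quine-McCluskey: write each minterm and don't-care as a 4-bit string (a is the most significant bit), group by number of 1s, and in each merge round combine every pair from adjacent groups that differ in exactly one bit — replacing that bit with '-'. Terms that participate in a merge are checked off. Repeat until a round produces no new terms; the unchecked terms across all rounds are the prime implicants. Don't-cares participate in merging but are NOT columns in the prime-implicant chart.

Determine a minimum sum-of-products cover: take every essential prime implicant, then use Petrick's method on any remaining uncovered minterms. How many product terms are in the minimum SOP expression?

3

Round 0: 0000✓ 0001✓ 0010✓ 0011✓ 0100✓ 0110✓ 0111✓ 1001✓ 1010✓ 1011✓ 1110✓ 1111✓
Round 1: -001✓ -010✓ -011✓ -110✓ -111✓ 0-00✓ 0-10✓ 0-11✓ 00-0✓ 00-1✓ 000-✓ 001-✓ 01-0✓ 011-✓ 1-10✓ 1-11✓ 10-1✓ 101-✓ 111-✓
Round 2: --10✓ --11✓ -0-1 -01-✓ -11-✓ 0--0 0-1-✓ 00-- 1-1-✓
Round 3: --1-
PIs = {--1-, -0-1, 0--0, 00--}
Coverage chart:
  m0: 0--0,00--
  m1: -0-1,00--
  m2: --1-,0--0,00--
  m6: --1-,0--0
  m7: --1- ←essential
  m9: -0-1 ←essential
  m10: --1- ←essential
  m11: --1-,-0-1
  m14: --1- ←essential
  m15: --1- ←essential
Essential: --1-, -0-1
Petrick residual → 0--0
Min cover (3 terms): c + b'd + a'd'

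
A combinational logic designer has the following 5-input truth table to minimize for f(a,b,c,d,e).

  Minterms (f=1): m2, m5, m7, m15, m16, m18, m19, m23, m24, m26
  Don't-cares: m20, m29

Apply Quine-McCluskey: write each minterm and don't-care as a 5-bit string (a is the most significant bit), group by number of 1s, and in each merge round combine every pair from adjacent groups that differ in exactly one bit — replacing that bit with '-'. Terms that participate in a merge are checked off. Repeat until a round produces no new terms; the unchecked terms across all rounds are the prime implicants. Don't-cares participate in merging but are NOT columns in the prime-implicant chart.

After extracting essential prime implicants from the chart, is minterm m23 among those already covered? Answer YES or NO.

Round 0: 00010✓ 00101✓ 00111✓ 01111✓ 10000✓ 10010✓ 10011✓ 10100✓ 10111✓ 11000✓ 11010✓ 11101
Round 1: -0010 -0111 0-111 001-1 1-000✓ 1-010✓ 10-00 10-11 100-0✓ 1001- 110-0✓
Round 2: 1-0-0
PIs = {-0010, -0111, 0-111, 001-1, 1-0-0, 10-00, 10-11, 1001-, 11101}
Coverage chart:
  m2: -0010 ←essential
  m5: 001-1 ←essential
  m7: -0111,0-111,001-1
  m15: 0-111 ←essential
  m16: 1-0-0,10-00
  m18: -0010,1-0-0,1001-
  m19: 10-11,1001-
  m23: -0111,10-11
  m24: 1-0-0 ←essential
  m26: 1-0-0 ←essential
Essential: -0010, 0-111, 001-1, 1-0-0

NO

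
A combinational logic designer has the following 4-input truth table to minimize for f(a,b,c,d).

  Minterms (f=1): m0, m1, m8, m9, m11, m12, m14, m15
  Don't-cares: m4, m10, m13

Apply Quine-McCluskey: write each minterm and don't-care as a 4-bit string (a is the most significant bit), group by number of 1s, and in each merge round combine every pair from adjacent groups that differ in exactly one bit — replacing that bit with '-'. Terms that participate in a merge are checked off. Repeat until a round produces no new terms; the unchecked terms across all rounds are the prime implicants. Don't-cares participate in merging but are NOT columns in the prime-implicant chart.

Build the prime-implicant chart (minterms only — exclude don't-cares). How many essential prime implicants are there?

size-2^0 implicants → 0000(✓)  0001(✓)  0100(✓)  1000(✓)  1001(✓)  1010(✓)  1011(✓)  1100(✓)  1101(✓)  1110(✓)  1111(✓)
size-2^1 implicants → -000(✓)  -001(✓)  -100(✓)  0-00(✓)  000-(✓)  1-00(✓)  1-01(✓)  1-10(✓)  1-11(✓)  10-0(✓)  10-1(✓)  100-(✓)  101-(✓)  11-0(✓)  11-1(✓)  110-(✓)  111-(✓)
size-2^2 implicants → --00  -00-  1--0(✓)  1--1(✓)  1-0-(✓)  1-1-(✓)  10--(✓)  11--(✓)
size-2^3 implicants → 1---
Unchecked terms (primes): --00, -00-, 1---
Minterm coverage:
  m0 ⊆ --00,-00-
  m1 ⊆ -00- [E]
  m8 ⊆ --00,-00-,1---
  m9 ⊆ -00-,1---
  m11 ⊆ 1--- [E]
  m12 ⊆ --00,1---
  m14 ⊆ 1--- [E]
  m15 ⊆ 1--- [E]
E = {-00-, 1---}

2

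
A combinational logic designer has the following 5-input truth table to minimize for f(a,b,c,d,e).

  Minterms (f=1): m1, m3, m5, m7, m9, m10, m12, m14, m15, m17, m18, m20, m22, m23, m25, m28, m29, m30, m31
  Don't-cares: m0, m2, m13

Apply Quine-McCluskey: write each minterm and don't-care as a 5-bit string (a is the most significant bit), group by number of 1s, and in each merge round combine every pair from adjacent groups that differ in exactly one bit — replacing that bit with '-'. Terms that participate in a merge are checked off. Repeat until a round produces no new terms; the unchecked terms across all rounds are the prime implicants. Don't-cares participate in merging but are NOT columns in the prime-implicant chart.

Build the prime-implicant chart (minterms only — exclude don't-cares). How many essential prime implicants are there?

3

[col 0] 00000*, 00001*, 00010*, 00011*, 00101*, 00111*, 01001*, 01010*, 01100*, 01101*, 01110*, 01111*, 10001*, 10010*, 10100*, 10110*, 10111*, 11001*, 11100*, 11101*, 11110*, 11111*
[col 1] -0001*, -0010, -0111*, -1001*, -1100*, -1101*, -1110*, -1111*, 0-001*, 0-010, 0-101*, 0-111*, 00-01*, 00-11*, 000-0*, 000-1*, 0000-*, 0001-*, 001-1*, 01-01*, 01-10, 011-0*, 011-1*, 0110-*, 0111-*, 1-001*, 1-100*, 1-110*, 1-111*, 10-10, 101-0*, 1011-*, 11-01*, 111-0*, 111-1*, 1110-*, 1111-*
[col 2] --001, --111, -1-01, -11-0*, -11-1*, -110-*, -111-*, 0--01, 0-1-1, 00--1, 000--, 011--*, 1-1-0, 1-11-, 111--*
[col 3] -11--
Prime implicants: --001, --111, -0010, -1-01, -11--, 0--01, 0-010, 0-1-1, 00--1, 000--, 01-10, 1-1-0, 1-11-, 10-10
PI chart (minterm → PIs covering it):
  1 | --001,0--01,00--1,000--
  3 | 00--1,000--
  5 | 0--01,0-1-1,00--1
  7 | --111,0-1-1,00--1
  9 | --001,-1-01,0--01
  10 | 0-010,01-10
  12 | -11--  (sole → essential)
  14 | -11--,01-10
  15 | --111,-11--,0-1-1
  17 | --001  (sole → essential)
  18 | -0010,10-10
  20 | 1-1-0  (sole → essential)
  22 | 1-1-0,1-11-,10-10
  23 | --111,1-11-
  25 | --001,-1-01
  28 | -11--,1-1-0
  29 | -1-01,-11--
  30 | -11--,1-1-0,1-11-
  31 | --111,-11--,1-11-
Essential prime implicants: --001, -11--, 1-1-0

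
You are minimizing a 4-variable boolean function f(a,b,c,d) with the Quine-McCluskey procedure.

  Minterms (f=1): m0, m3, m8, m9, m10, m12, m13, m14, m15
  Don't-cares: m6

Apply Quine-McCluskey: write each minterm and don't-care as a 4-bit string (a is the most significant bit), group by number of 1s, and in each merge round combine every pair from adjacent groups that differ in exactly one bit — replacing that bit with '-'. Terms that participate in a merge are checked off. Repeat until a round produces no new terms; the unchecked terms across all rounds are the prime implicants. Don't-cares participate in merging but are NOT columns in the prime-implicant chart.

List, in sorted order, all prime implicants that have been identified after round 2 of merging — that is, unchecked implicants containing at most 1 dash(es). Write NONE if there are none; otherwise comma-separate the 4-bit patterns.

-000, -110, 0011

size-2^0 implicants → 0000(✓)  0011  0110(✓)  1000(✓)  1001(✓)  1010(✓)  1100(✓)  1101(✓)  1110(✓)  1111(✓)
size-2^1 implicants → -000  -110  1-00(✓)  1-01(✓)  1-10(✓)  10-0(✓)  100-(✓)  11-0(✓)  11-1(✓)  110-(✓)  111-(✓)
size-2^2 implicants → 1--0  1-0-  11--
Unchecked terms (primes): -000, -110, 0011, 1--0, 1-0-, 11--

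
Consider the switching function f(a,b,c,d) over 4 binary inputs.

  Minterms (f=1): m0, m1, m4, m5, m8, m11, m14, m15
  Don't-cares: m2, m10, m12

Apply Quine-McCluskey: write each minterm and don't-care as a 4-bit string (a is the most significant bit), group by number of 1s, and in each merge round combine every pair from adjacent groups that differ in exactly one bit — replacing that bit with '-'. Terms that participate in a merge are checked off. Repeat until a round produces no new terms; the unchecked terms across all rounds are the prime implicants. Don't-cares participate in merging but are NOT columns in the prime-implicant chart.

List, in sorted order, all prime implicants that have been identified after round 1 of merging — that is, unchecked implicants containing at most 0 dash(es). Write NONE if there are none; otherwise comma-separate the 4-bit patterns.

NONE

size-2^0 implicants → 0000(✓)  0001(✓)  0010(✓)  0100(✓)  0101(✓)  1000(✓)  1010(✓)  1011(✓)  1100(✓)  1110(✓)  1111(✓)
size-2^1 implicants → -000(✓)  -010(✓)  -100(✓)  0-00(✓)  0-01(✓)  00-0(✓)  000-(✓)  010-(✓)  1-00(✓)  1-10(✓)  1-11(✓)  10-0(✓)  101-(✓)  11-0(✓)  111-(✓)
size-2^2 implicants → --00  -0-0  0-0-  1--0  1-1-
Unchecked terms (primes): --00, -0-0, 0-0-, 1--0, 1-1-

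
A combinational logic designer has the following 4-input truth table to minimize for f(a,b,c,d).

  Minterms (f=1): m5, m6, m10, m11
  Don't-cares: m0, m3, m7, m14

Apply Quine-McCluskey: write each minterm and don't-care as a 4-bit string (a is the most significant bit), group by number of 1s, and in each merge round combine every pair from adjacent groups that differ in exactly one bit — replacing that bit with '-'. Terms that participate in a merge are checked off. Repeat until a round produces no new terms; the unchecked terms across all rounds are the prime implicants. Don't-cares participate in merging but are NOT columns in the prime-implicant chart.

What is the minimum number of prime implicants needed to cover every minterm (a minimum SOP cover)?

Round 0: 0000 0011✓ 0101✓ 0110✓ 0111✓ 1010✓ 1011✓ 1110✓
Round 1: -011 -110 0-11 01-1 011- 1-10 101-
PIs = {-011, -110, 0-11, 0000, 01-1, 011-, 1-10, 101-}
Coverage chart:
  m5: 01-1 ←essential
  m6: -110,011-
  m10: 1-10,101-
  m11: -011,101-
Essential: 01-1
Petrick residual → -110, 101-
Min cover (3 terms): bcd' + a'bd + ab'c

3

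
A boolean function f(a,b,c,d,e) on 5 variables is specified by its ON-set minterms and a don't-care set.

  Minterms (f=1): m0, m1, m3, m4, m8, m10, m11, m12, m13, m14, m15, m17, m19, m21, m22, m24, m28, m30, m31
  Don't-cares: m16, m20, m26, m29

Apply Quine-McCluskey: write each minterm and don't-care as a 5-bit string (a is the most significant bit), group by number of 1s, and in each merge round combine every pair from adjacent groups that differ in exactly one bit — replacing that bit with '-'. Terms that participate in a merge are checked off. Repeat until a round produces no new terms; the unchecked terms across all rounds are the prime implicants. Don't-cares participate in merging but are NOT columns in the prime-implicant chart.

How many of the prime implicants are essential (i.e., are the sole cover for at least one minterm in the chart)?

4

size-2^0 implicants → 00000(✓)  00001(✓)  00011(✓)  00100(✓)  01000(✓)  01010(✓)  01011(✓)  01100(✓)  01101(✓)  01110(✓)  01111(✓)  10000(✓)  10001(✓)  10011(✓)  10100(✓)  10101(✓)  10110(✓)  11000(✓)  11010(✓)  11100(✓)  11101(✓)  11110(✓)  11111(✓)
size-2^1 implicants → -0000(✓)  -0001(✓)  -0011(✓)  -0100(✓)  -1000(✓)  -1010(✓)  -1100(✓)  -1101(✓)  -1110(✓)  -1111(✓)  0-000(✓)  0-011  0-100(✓)  00-00(✓)  000-1(✓)  0000-(✓)  01-00(✓)  01-10(✓)  01-11(✓)  010-0(✓)  0101-(✓)  011-0(✓)  011-1(✓)  0110-(✓)  0111-(✓)  1-000(✓)  1-100(✓)  1-101(✓)  1-110(✓)  10-00(✓)  10-01(✓)  100-1(✓)  1000-(✓)  101-0(✓)  1010-(✓)  11-00(✓)  11-10(✓)  110-0(✓)  111-0(✓)  111-1(✓)  1110-(✓)  1111-(✓)
size-2^2 implicants → --000(✓)  --100(✓)  -0-00(✓)  -00-1  -000-  -1-00(✓)  -1-10(✓)  -10-0(✓)  -11-0(✓)  -11-1(✓)  -110-(✓)  -111-(✓)  0--00(✓)  01--0(✓)  01-1-  011--(✓)  1--00(✓)  1-1-0  1-10-  10-0-  11--0(✓)  111--(✓)
size-2^3 implicants → ---00  -1--0  -11--
Unchecked terms (primes): ---00, -00-1, -000-, -1--0, -11--, 0-011, 01-1-, 1-1-0, 1-10-, 10-0-
Minterm coverage:
  m0 ⊆ ---00,-000-
  m1 ⊆ -00-1,-000-
  m3 ⊆ -00-1,0-011
  m4 ⊆ ---00 [E]
  m8 ⊆ ---00,-1--0
  m10 ⊆ -1--0,01-1-
  m11 ⊆ 0-011,01-1-
  m12 ⊆ ---00,-1--0,-11--
  m13 ⊆ -11-- [E]
  m14 ⊆ -1--0,-11--,01-1-
  m15 ⊆ -11--,01-1-
  m17 ⊆ -00-1,-000-,10-0-
  m19 ⊆ -00-1 [E]
  m21 ⊆ 1-10-,10-0-
  m22 ⊆ 1-1-0 [E]
  m24 ⊆ ---00,-1--0
  m28 ⊆ ---00,-1--0,-11--,1-1-0,1-10-
  m30 ⊆ -1--0,-11--,1-1-0
  m31 ⊆ -11-- [E]
E = {---00, -00-1, -11--, 1-1-0}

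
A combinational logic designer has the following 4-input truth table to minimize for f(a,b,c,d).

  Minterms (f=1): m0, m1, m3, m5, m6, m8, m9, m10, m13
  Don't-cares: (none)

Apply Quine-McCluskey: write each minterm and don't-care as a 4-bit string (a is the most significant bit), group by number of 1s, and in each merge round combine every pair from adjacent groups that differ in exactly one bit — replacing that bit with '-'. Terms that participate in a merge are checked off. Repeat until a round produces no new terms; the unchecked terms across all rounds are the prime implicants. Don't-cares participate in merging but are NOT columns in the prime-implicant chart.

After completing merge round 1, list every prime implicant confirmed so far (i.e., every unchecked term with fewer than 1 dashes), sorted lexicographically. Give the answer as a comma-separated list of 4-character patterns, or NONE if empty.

0110

size-2^0 implicants → 0000(✓)  0001(✓)  0011(✓)  0101(✓)  0110  1000(✓)  1001(✓)  1010(✓)  1101(✓)
size-2^1 implicants → -000(✓)  -001(✓)  -101(✓)  0-01(✓)  00-1  000-(✓)  1-01(✓)  10-0  100-(✓)
size-2^2 implicants → --01  -00-
Unchecked terms (primes): --01, -00-, 00-1, 0110, 10-0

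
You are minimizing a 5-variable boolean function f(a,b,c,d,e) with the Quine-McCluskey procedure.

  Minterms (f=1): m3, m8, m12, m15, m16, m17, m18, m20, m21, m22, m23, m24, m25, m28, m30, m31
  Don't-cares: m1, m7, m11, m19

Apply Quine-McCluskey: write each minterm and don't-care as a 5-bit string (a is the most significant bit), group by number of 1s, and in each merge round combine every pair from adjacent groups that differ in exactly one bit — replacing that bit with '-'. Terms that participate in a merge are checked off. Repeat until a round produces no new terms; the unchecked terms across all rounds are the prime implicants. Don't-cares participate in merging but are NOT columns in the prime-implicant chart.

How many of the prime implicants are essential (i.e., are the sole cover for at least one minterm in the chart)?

3

size-2^0 implicants → 00001(✓)  00011(✓)  00111(✓)  01000(✓)  01011(✓)  01100(✓)  01111(✓)  10000(✓)  10001(✓)  10010(✓)  10011(✓)  10100(✓)  10101(✓)  10110(✓)  10111(✓)  11000(✓)  11001(✓)  11100(✓)  11110(✓)  11111(✓)
size-2^1 implicants → -0001(✓)  -0011(✓)  -0111(✓)  -1000(✓)  -1100(✓)  -1111(✓)  0-011(✓)  0-111(✓)  00-11(✓)  000-1(✓)  01-00(✓)  01-11(✓)  1-000(✓)  1-001(✓)  1-100(✓)  1-110(✓)  1-111(✓)  10-00(✓)  10-01(✓)  10-10(✓)  10-11(✓)  100-0(✓)  100-1(✓)  1000-(✓)  1001-(✓)  101-0(✓)  101-1(✓)  1010-(✓)  1011-(✓)  11-00(✓)  1100-(✓)  111-0(✓)  1111-(✓)
size-2^2 implicants → --111  -0-11  -00-1  -1-00  0--11  1--00  1-00-  1-1-0  1-11-  10--0(✓)  10--1(✓)  10-0-(✓)  10-1-(✓)  100--(✓)  101--(✓)
size-2^3 implicants → 10---
Unchecked terms (primes): --111, -0-11, -00-1, -1-00, 0--11, 1--00, 1-00-, 1-1-0, 1-11-, 10---
Minterm coverage:
  m3 ⊆ -0-11,-00-1,0--11
  m8 ⊆ -1-00 [E]
  m12 ⊆ -1-00 [E]
  m15 ⊆ --111,0--11
  m16 ⊆ 1--00,1-00-,10---
  m17 ⊆ -00-1,1-00-,10---
  m18 ⊆ 10--- [E]
  m20 ⊆ 1--00,1-1-0,10---
  m21 ⊆ 10--- [E]
  m22 ⊆ 1-1-0,1-11-,10---
  m23 ⊆ --111,-0-11,1-11-,10---
  m24 ⊆ -1-00,1--00,1-00-
  m25 ⊆ 1-00- [E]
  m28 ⊆ -1-00,1--00,1-1-0
  m30 ⊆ 1-1-0,1-11-
  m31 ⊆ --111,1-11-
E = {-1-00, 1-00-, 10---}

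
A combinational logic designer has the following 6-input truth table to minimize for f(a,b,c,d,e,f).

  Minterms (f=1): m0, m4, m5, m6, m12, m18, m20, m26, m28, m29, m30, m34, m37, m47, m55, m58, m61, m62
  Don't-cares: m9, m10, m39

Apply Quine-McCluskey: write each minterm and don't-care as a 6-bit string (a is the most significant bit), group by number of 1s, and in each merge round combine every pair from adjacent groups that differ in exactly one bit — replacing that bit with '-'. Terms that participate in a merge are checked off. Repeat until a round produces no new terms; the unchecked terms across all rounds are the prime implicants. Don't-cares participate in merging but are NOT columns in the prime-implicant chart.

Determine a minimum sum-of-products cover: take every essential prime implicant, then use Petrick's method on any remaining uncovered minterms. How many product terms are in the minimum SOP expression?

size-2^0 implicants → 000000(✓)  000100(✓)  000101(✓)  000110(✓)  001001  001010(✓)  001100(✓)  010010(✓)  010100(✓)  011010(✓)  011100(✓)  011101(✓)  011110(✓)  100010  100101(✓)  100111(✓)  101111(✓)  110111(✓)  111010(✓)  111101(✓)  111110(✓)
size-2^1 implicants → -00101  -11010(✓)  -11101  -11110(✓)  0-0100(✓)  0-1010  0-1100(✓)  00-100(✓)  000-00  0001-0  00010-  01-010  01-100(✓)  011-10(✓)  0111-0  01110-  1-0111  10-111  1001-1  111-10(✓)
size-2^2 implicants → -11-10  0--100
Unchecked terms (primes): -00101, -11-10, -11101, 0--100, 0-1010, 000-00, 0001-0, 00010-, 001001, 01-010, 0111-0, 01110-, 1-0111, 10-111, 100010, 1001-1
Minterm coverage:
  m0 ⊆ 000-00 [E]
  m4 ⊆ 0--100,000-00,0001-0,00010-
  m5 ⊆ -00101,00010-
  m6 ⊆ 0001-0 [E]
  m12 ⊆ 0--100 [E]
  m18 ⊆ 01-010 [E]
  m20 ⊆ 0--100 [E]
  m26 ⊆ -11-10,0-1010,01-010
  m28 ⊆ 0--100,0111-0,01110-
  m29 ⊆ -11101,01110-
  m30 ⊆ -11-10,0111-0
  m34 ⊆ 100010 [E]
  m37 ⊆ -00101,1001-1
  m47 ⊆ 10-111 [E]
  m55 ⊆ 1-0111 [E]
  m58 ⊆ -11-10 [E]
  m61 ⊆ -11101 [E]
  m62 ⊆ -11-10 [E]
E = {-11-10, -11101, 0--100, 000-00, 0001-0, 01-010, 1-0111, 10-111, 100010}
Petrick residual → -00101
Cover = b'c'de'f + bcef' + bcde'f + a'de'f' + a'b'c'e'f' + a'b'c'df' + a'bd'ef' + ac'def + ab'def + ab'c'd'ef'  |cover|=10

10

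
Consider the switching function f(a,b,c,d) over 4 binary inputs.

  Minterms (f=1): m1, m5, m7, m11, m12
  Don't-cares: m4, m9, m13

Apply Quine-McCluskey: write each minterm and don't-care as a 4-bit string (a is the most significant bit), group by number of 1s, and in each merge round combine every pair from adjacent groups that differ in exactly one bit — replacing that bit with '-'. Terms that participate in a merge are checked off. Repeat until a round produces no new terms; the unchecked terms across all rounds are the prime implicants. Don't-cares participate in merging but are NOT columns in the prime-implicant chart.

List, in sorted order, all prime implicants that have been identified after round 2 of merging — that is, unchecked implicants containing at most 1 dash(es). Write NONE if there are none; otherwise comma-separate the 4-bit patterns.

01-1, 10-1

Round 0: 0001✓ 0100✓ 0101✓ 0111✓ 1001✓ 1011✓ 1100✓ 1101✓
Round 1: -001✓ -100✓ -101✓ 0-01✓ 01-1 010-✓ 1-01✓ 10-1 110-✓
Round 2: --01 -10-
PIs = {--01, -10-, 01-1, 10-1}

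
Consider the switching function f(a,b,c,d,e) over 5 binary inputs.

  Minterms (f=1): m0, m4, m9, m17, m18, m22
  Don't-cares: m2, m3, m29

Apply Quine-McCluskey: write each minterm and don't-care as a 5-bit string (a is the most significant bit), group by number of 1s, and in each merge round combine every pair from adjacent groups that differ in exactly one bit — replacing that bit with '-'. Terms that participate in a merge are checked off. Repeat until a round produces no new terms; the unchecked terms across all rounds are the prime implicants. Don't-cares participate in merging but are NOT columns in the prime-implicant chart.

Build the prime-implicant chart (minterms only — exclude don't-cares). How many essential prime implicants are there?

4

[col 0] 00000*, 00010*, 00011*, 00100*, 01001, 10001, 10010*, 10110*, 11101
[col 1] -0010, 00-00, 000-0, 0001-, 10-10
Prime implicants: -0010, 00-00, 000-0, 0001-, 01001, 10-10, 10001, 11101
PI chart (minterm → PIs covering it):
  0 | 00-00,000-0
  4 | 00-00  (sole → essential)
  9 | 01001  (sole → essential)
  17 | 10001  (sole → essential)
  18 | -0010,10-10
  22 | 10-10  (sole → essential)
Essential prime implicants: 00-00, 01001, 10-10, 10001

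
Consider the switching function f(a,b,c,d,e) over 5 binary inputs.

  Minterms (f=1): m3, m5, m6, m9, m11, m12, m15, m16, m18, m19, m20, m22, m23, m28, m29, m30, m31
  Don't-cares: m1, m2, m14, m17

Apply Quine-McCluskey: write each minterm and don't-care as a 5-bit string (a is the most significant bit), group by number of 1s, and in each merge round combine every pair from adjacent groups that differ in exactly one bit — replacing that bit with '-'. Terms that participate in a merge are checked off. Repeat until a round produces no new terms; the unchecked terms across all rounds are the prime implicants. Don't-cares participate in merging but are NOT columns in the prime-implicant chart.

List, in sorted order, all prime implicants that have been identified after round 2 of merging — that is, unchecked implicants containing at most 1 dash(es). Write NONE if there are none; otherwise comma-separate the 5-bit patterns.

00-01, 01-11

size-2^0 implicants → 00001(✓)  00010(✓)  00011(✓)  00101(✓)  00110(✓)  01001(✓)  01011(✓)  01100(✓)  01110(✓)  01111(✓)  10000(✓)  10001(✓)  10010(✓)  10011(✓)  10100(✓)  10110(✓)  10111(✓)  11100(✓)  11101(✓)  11110(✓)  11111(✓)
size-2^1 implicants → -0001(✓)  -0010(✓)  -0011(✓)  -0110(✓)  -1100(✓)  -1110(✓)  -1111(✓)  0-001(✓)  0-011(✓)  0-110(✓)  00-01  00-10(✓)  000-1(✓)  0001-(✓)  01-11  010-1(✓)  011-0(✓)  0111-(✓)  1-100(✓)  1-110(✓)  1-111(✓)  10-00(✓)  10-10(✓)  10-11(✓)  100-0(✓)  100-1(✓)  1000-(✓)  1001-(✓)  101-0(✓)  1011-(✓)  111-0(✓)  111-1(✓)  1110-(✓)  1111-(✓)
size-2^2 implicants → --110  -0-10  -00-1  -001-  -11-0  -111-  0-0-1  1-1-0  1-11-  10--0  10-1-  100--  111--
Unchecked terms (primes): --110, -0-10, -00-1, -001-, -11-0, -111-, 0-0-1, 00-01, 01-11, 1-1-0, 1-11-, 10--0, 10-1-, 100--, 111--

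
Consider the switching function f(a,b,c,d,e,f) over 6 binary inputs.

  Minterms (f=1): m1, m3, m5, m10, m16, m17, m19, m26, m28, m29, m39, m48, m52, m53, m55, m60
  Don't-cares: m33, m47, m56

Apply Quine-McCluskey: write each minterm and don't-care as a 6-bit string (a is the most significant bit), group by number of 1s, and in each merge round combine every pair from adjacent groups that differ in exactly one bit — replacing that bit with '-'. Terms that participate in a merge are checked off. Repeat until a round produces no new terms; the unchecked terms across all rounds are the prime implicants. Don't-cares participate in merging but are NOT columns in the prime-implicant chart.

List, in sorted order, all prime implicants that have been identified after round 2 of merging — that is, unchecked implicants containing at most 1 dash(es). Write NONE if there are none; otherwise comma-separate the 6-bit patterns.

[col 0] 000001*, 000011*, 000101*, 001010*, 010000*, 010001*, 010011*, 011010*, 011100*, 011101*, 100001*, 100111*, 101111*, 110000*, 110100*, 110101*, 110111*, 111000*, 111100*
[col 1] -00001, -10000, -11100, 0-0001*, 0-0011*, 0-1010, 000-01, 0000-1*, 0100-1*, 01000-, 01110-, 1-0111, 10-111, 11-000*, 11-100*, 110-00*, 1101-1, 11010-, 111-00*
[col 2] 0-00-1, 11--00
Prime implicants: -00001, -10000, -11100, 0-00-1, 0-1010, 000-01, 01000-, 01110-, 1-0111, 10-111, 11--00, 1101-1, 11010-

-00001, -10000, -11100, 0-1010, 000-01, 01000-, 01110-, 1-0111, 10-111, 1101-1, 11010-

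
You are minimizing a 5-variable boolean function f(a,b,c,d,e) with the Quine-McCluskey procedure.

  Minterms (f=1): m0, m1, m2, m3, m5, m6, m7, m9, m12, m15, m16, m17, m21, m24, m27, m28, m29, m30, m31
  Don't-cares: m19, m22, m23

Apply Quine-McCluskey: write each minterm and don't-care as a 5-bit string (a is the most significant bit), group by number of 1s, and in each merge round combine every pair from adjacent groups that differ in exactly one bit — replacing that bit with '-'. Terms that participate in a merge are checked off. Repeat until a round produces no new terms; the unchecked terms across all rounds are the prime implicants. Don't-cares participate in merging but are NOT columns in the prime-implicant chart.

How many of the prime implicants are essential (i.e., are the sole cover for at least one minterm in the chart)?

5

[col 0] 00000*, 00001*, 00010*, 00011*, 00101*, 00110*, 00111*, 01001*, 01100*, 01111*, 10000*, 10001*, 10011*, 10101*, 10110*, 10111*, 11000*, 11011*, 11100*, 11101*, 11110*, 11111*
[col 1] -0000*, -0001*, -0011*, -0101*, -0110*, -0111*, -1100, -1111*, 0-001, 0-111*, 00-01*, 00-10*, 00-11*, 000-0*, 000-1*, 0000-*, 0001-*, 001-1*, 0011-*, 1-000, 1-011*, 1-101*, 1-110*, 1-111*, 10-01*, 10-11*, 100-1*, 1000-*, 101-1*, 1011-*, 11-00, 11-11*, 111-0*, 111-1*, 1110-*, 1111-*
[col 2] --111, -0-01*, -0-11*, -00-1*, -000-, -01-1*, -011-, 00--1*, 00-1-, 000--, 1--11, 1-1-1, 1-11-, 10--1*, 111--
[col 3] -0--1
Prime implicants: --111, -0--1, -000-, -011-, -1100, 0-001, 00-1-, 000--, 1--11, 1-000, 1-1-1, 1-11-, 11-00, 111--
PI chart (minterm → PIs covering it):
  0 | -000-,000--
  1 | -0--1,-000-,0-001,000--
  2 | 00-1-,000--
  3 | -0--1,00-1-,000--
  5 | -0--1  (sole → essential)
  6 | -011-,00-1-
  7 | --111,-0--1,-011-,00-1-
  9 | 0-001  (sole → essential)
  12 | -1100  (sole → essential)
  15 | --111  (sole → essential)
  16 | -000-,1-000
  17 | -0--1,-000-
  21 | -0--1,1-1-1
  24 | 1-000,11-00
  27 | 1--11  (sole → essential)
  28 | -1100,11-00,111--
  29 | 1-1-1,111--
  30 | 1-11-,111--
  31 | --111,1--11,1-1-1,1-11-,111--
Essential prime implicants: --111, -0--1, -1100, 0-001, 1--11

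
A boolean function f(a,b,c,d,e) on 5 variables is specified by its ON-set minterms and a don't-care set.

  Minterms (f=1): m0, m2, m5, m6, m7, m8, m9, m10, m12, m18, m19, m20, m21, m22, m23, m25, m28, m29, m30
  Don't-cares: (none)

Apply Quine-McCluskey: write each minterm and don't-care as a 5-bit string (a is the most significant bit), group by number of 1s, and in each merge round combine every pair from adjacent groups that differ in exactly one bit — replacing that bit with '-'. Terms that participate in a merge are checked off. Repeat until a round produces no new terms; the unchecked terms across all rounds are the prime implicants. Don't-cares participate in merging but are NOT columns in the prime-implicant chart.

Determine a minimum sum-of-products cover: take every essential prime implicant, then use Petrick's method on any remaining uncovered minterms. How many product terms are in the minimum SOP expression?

8

Round 0: 00000✓ 00010✓ 00101✓ 00110✓ 00111✓ 01000✓ 01001✓ 01010✓ 01100✓ 10010✓ 10011✓ 10100✓ 10101✓ 10110✓ 10111✓ 11001✓ 11100✓ 11101✓ 11110✓
Round 1: -0010✓ -0101✓ -0110✓ -0111✓ -1001 -1100 0-000✓ 0-010✓ 00-10✓ 000-0✓ 001-1✓ 0011-✓ 01-00 010-0✓ 0100- 1-100✓ 1-101✓ 1-110✓ 10-10✓ 10-11✓ 1001-✓ 101-0✓ 101-1✓ 1010-✓ 1011-✓ 11-01 111-0✓ 1110-✓
Round 2: -0-10 -01-1 -011- 0-0-0 1-1-0 1-10- 10-1- 101--
PIs = {-0-10, -01-1, -011-, -1001, -1100, 0-0-0, 01-00, 0100-, 1-1-0, 1-10-, 10-1-, 101--, 11-01}
Coverage chart:
  m0: 0-0-0 ←essential
  m2: -0-10,0-0-0
  m5: -01-1 ←essential
  m6: -0-10,-011-
  m7: -01-1,-011-
  m8: 0-0-0,01-00,0100-
  m9: -1001,0100-
  m10: 0-0-0 ←essential
  m12: -1100,01-00
  m18: -0-10,10-1-
  m19: 10-1- ←essential
  m20: 1-1-0,1-10-,101--
  m21: -01-1,1-10-,101--
  m22: -0-10,-011-,1-1-0,10-1-,101--
  m23: -01-1,-011-,10-1-,101--
  m25: -1001,11-01
  m28: -1100,1-1-0,1-10-
  m29: 1-10-,11-01
  m30: 1-1-0 ←essential
Essential: -01-1, 0-0-0, 1-1-0, 10-1-
Petrick residual → -0-10, -1001, -1100, 1-10-
Min cover (8 terms): b'de' + b'ce + bc'd'e + bcd'e' + a'c'e' + ace' + acd' + ab'd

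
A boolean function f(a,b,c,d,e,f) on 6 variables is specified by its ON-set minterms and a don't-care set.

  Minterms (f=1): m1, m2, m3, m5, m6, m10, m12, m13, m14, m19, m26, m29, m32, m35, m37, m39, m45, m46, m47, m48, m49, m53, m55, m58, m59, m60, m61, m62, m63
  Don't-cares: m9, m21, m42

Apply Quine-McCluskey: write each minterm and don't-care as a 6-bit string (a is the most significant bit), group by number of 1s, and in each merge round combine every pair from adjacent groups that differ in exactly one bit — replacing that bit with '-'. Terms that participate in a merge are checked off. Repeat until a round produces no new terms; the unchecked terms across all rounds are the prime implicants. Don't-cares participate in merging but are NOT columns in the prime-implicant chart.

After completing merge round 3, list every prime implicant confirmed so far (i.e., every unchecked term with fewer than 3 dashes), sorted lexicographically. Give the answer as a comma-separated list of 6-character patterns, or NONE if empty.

size-2^0 implicants → 000001(✓)  000010(✓)  000011(✓)  000101(✓)  000110(✓)  001001(✓)  001010(✓)  001100(✓)  001101(✓)  001110(✓)  010011(✓)  010101(✓)  011010(✓)  011101(✓)  100000(✓)  100011(✓)  100101(✓)  100111(✓)  101010(✓)  101101(✓)  101110(✓)  101111(✓)  110000(✓)  110001(✓)  110101(✓)  110111(✓)  111010(✓)  111011(✓)  111100(✓)  111101(✓)  111110(✓)  111111(✓)
size-2^1 implicants → -00011  -00101(✓)  -01010(✓)  -01101(✓)  -01110(✓)  -10101(✓)  -11010(✓)  -11101(✓)  0-0011  0-0101(✓)  0-1010(✓)  0-1101(✓)  00-001(✓)  00-010(✓)  00-101(✓)  00-110(✓)  000-01(✓)  000-10(✓)  0000-1  00001-  001-01(✓)  001-10(✓)  0011-0  00110-  01-101(✓)  1-0000  1-0101(✓)  1-0111(✓)  1-1010(✓)  1-1101(✓)  1-1110(✓)  1-1111(✓)  10-101(✓)  10-111(✓)  100-11  1001-1(✓)  101-10(✓)  1011-1(✓)  10111-(✓)  11-101(✓)  11-111(✓)  110-01  11000-  1101-1(✓)  111-10(✓)  111-11(✓)  11101-(✓)  1111-0(✓)  1111-1(✓)  11110-(✓)  11111-(✓)
size-2^2 implicants → --0101(✓)  --1010  --1101(✓)  -0-101(✓)  -01-10  -1-101(✓)  0--101(✓)  00--01  00--10  1--101(✓)  1--111(✓)  1-01-1(✓)  1-1-10  1-11-1(✓)  1-111-  10-1-1(✓)  11-1-1(✓)  111-1-  1111--
size-2^3 implicants → ---101  1--1-1
Unchecked terms (primes): ---101, --1010, -00011, -01-10, 0-0011, 00--01, 00--10, 0000-1, 00001-, 0011-0, 00110-, 1--1-1, 1-0000, 1-1-10, 1-111-, 100-11, 110-01, 11000-, 111-1-, 1111--

--1010, -00011, -01-10, 0-0011, 00--01, 00--10, 0000-1, 00001-, 0011-0, 00110-, 1-0000, 1-1-10, 1-111-, 100-11, 110-01, 11000-, 111-1-, 1111--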